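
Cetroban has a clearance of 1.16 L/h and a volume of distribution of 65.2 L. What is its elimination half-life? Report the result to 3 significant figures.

k = CL / V = 1.16 / 65.2 = 0.01779 h⁻¹
t½ = ln 2 / k = ln 2 / 0.01779 ≈ 39.0 hours

39.0 hours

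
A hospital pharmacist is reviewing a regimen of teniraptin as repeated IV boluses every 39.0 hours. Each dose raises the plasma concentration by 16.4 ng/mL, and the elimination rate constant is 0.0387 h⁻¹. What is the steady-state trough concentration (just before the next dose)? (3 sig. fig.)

4.65 ng/mL

Fraction remaining after one interval: e^(−kτ) = e^(−0.03870 × 39.0) = 0.2211
R = 1 / (1 − 0.2211) = 1.284
Css,max = 16.4 × 1.284 = 21.05 ng/mL
Css,min = Css,max × e^(−kτ) = 21.05 × 0.2211 ≈ 4.65 ng/mL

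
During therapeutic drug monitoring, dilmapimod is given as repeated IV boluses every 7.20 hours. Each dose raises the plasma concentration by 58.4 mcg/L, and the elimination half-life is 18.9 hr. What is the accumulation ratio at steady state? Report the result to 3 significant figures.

4.31

k = ln 2 / 18.9 = 0.03667 hr⁻¹
Fraction remaining after one interval: e^(−kτ) = e^(−0.03667 × 7.20) = 0.7679
R = 1 / (1 − 0.7679) = 1 / 0.2321 ≈ 4.31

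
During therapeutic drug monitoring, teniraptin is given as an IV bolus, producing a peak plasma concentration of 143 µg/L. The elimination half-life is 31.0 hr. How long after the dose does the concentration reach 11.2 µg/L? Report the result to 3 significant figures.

114 hours

k = ln 2 / 31.0 = 0.02236 hr⁻¹
C(t) = C₀ e^(−kt)  ⇒  t = ln(C₀/C) / k
t = ln(143/11.2) / 0.02236 = 2.547 / 0.02236 ≈ 114 hours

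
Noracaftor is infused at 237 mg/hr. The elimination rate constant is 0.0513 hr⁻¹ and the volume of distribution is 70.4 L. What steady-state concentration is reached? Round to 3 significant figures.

65.6 µg/mL

CL = k · V = 0.0513 × 70.4 = 3.612 L/hr
Css = rate / CL = 237 / 3.612 ≈ 65.6 µg/mL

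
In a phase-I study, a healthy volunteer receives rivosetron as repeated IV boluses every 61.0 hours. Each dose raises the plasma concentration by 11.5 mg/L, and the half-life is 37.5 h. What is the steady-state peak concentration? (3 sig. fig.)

17.0 mg/L

k = ln 2 / 37.5 = 0.01848 h⁻¹
Fraction remaining after one interval: e^(−kτ) = e^(−0.01848 × 61.0) = 0.3238
R = 1 / (1 − 0.3238) = 1.479
Css,max = 11.5 × 1.479 ≈ 17.0 mg/L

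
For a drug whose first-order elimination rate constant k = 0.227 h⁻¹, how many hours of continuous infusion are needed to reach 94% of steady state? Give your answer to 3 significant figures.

12.4 hours

f = 1 − e^(−kt)  ⇒  t = −ln(1 − f) / k
t = −ln(1 − 0.94) / 0.2270 = 2.813 / 0.2270 ≈ 12.4 hours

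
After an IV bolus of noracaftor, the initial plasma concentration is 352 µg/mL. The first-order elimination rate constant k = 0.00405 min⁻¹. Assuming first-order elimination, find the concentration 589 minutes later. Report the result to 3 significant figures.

C(t) = C₀ e^(−kt) = 352 × e^(−0.004050 × 589) = 352 × e^(−2.385) = 352 × 0.09205 ≈ 32.4 µg/mL

32.4 µg/mL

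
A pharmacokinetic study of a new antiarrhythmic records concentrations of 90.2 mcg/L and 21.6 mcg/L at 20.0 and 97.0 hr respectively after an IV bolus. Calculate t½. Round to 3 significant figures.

k = ln(C₁/C₂) / (t₂ − t₁) = ln(90.2/21.6) / (97.0 − 20.0)
  = 1.429 / 77.00 = 0.01856 hr⁻¹
t½ = ln 2 / k = ln 2 / 0.01856 ≈ 37.3 hours

37.3 hours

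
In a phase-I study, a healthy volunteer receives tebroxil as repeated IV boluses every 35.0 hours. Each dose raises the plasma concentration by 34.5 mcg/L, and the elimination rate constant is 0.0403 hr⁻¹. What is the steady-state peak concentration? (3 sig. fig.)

Fraction remaining after one interval: e^(−kτ) = e^(−0.04030 × 35.0) = 0.2440
R = 1 / (1 − 0.2440) = 1.323
Css,max = 34.5 × 1.323 ≈ 45.6 mcg/L

45.6 mcg/L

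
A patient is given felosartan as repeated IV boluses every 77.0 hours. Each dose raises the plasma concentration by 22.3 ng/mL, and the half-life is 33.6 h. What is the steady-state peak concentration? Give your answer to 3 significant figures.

k = ln 2 / 33.6 = 0.02063 h⁻¹
Fraction remaining after one interval: e^(−kτ) = e^(−0.02063 × 77.0) = 0.2042
R = 1 / (1 − 0.2042) = 1.257
Css,max = 22.3 × 1.257 ≈ 28.0 ng/mL

28.0 ng/mL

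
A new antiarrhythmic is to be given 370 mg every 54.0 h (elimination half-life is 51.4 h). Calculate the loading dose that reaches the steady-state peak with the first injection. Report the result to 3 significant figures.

715 mg

k = ln 2 / 51.4 = 0.01349 h⁻¹
Accumulation ratio R = 1 / (1 − e^(−kτ)) = 1 / (1 − e^(−0.01349×54.0)) = 1 / (1 − 0.4828) = 1.933
Loading dose = maintenance dose × R = 370 × 1.933 ≈ 715 mg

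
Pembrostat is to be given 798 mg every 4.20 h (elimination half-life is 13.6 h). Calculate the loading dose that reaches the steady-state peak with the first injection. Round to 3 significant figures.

4140 mg

k = ln 2 / 13.6 = 0.05097 h⁻¹
Accumulation ratio R = 1 / (1 − e^(−kτ)) = 1 / (1 − e^(−0.05097×4.20)) = 1 / (1 − 0.8073) = 5.189
Loading dose = maintenance dose × R = 798 × 5.189 ≈ 4140 mg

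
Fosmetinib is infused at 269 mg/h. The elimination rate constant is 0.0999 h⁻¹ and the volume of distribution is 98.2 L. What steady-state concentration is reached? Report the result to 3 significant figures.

CL = k · V = 0.0999 × 98.2 = 9.810 L/h
Css = rate / CL = 269 / 9.810 ≈ 27.4 µg/mL

27.4 µg/mL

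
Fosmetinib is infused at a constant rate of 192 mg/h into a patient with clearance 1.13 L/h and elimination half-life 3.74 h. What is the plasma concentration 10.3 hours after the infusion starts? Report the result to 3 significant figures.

145 µg/mL

Css = rate / CL = 192 / 1.13 = 169.9 µg/mL
k = ln 2 / 3.74 = 0.1853 h⁻¹
C(t) = Css (1 − e^(−kt)) = 169.9 × (1 − e^(−1.909)) = 169.9 × 0.8518 ≈ 145 µg/mL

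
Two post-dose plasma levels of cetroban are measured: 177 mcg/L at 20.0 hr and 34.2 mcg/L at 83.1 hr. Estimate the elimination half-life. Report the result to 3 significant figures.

26.6 hours

k = ln(C₁/C₂) / (t₂ − t₁) = ln(177/34.2) / (83.1 − 20.0)
  = 1.644 / 63.10 = 0.02605 hr⁻¹
t½ = ln 2 / k = ln 2 / 0.02605 ≈ 26.6 hours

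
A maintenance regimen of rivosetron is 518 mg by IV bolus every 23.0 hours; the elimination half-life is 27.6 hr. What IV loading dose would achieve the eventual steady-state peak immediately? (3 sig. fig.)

1180 mg

k = ln 2 / 27.6 = 0.02511 hr⁻¹
Accumulation ratio R = 1 / (1 − e^(−kτ)) = 1 / (1 − e^(−0.02511×23.0)) = 1 / (1 − 0.5612) = 2.279
Loading dose = maintenance dose × R = 518 × 2.279 ≈ 1180 mg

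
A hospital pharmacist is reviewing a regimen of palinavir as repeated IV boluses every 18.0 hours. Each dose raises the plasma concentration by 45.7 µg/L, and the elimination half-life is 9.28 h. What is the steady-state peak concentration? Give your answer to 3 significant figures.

61.8 µg/L

k = ln 2 / 9.28 = 0.07469 h⁻¹
Fraction remaining after one interval: e^(−kτ) = e^(−0.07469 × 18.0) = 0.2607
R = 1 / (1 − 0.2607) = 1.353
Css,max = 45.7 × 1.353 ≈ 61.8 µg/L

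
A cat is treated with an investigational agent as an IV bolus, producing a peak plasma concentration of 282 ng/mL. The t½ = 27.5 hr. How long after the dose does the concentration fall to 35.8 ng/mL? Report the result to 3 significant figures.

81.9 hours

k = ln 2 / 27.5 = 0.02521 hr⁻¹
C(t) = C₀ e^(−kt)  ⇒  t = ln(C₀/C) / k
t = ln(282/35.8) / 0.02521 = 2.064 / 0.02521 ≈ 81.9 hours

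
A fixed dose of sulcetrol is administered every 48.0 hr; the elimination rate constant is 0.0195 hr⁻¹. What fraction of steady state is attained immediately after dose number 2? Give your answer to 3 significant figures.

f_n = 1 − e^(−nkτ) = 1 − e^(−2 × 0.01950 × 48.0) = 1 − e^(−1.872) = 1 − 0.1538 ≈ 0.846

0.846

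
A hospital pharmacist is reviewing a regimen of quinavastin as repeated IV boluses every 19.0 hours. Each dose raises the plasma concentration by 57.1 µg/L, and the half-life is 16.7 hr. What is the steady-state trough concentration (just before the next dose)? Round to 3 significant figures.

k = ln 2 / 16.7 = 0.04151 hr⁻¹
Fraction remaining after one interval: e^(−kτ) = e^(−0.04151 × 19.0) = 0.4545
R = 1 / (1 − 0.4545) = 1.833
Css,max = 57.1 × 1.833 = 104.7 µg/L
Css,min = Css,max × e^(−kτ) = 104.7 × 0.4545 ≈ 47.6 µg/L

47.6 µg/L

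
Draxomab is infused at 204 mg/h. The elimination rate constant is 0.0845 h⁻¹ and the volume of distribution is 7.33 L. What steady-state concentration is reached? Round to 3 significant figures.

CL = k · V = 0.0845 × 7.33 = 0.6194 L/h
Css = rate / CL = 204 / 0.6194 ≈ 329 µg/mL

329 µg/mL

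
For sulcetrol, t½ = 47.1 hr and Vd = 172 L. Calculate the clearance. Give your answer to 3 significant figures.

2.53 L/hr

k = ln 2 / t½ = ln 2 / 47.1 = 0.01472 hr⁻¹
CL = k · V = 0.01472 × 172 ≈ 2.53 L/hr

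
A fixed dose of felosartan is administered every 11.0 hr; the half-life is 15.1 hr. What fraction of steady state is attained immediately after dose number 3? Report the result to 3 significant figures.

0.780

k = ln 2 / 15.1 = 0.04590 hr⁻¹
f_n = 1 − e^(−nkτ) = 1 − e^(−3 × 0.04590 × 11.0) = 1 − e^(−1.515) = 1 − 0.2198 ≈ 0.780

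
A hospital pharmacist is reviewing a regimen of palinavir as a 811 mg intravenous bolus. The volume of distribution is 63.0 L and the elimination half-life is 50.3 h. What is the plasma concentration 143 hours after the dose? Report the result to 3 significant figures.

1.79 µg/mL

C₀ = dose / V = 811 / 63.0 = 12.87 µg/mL
k = ln 2 / 50.3 = 0.01378 h⁻¹
C(t) = C₀ e^(−kt) = 12.87 × e^(−0.01378 × 143) = 12.87 × e^(−1.971) = 12.87 × 0.1394 ≈ 1.79 µg/mL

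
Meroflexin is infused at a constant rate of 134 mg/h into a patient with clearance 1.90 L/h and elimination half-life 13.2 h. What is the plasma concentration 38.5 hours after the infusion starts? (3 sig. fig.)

61.2 µg/mL

Css = rate / CL = 134 / 1.90 = 70.53 µg/mL
k = ln 2 / 13.2 = 0.05251 h⁻¹
C(t) = Css (1 − e^(−kt)) = 70.53 × (1 − e^(−2.022)) = 70.53 × 0.8676 ≈ 61.2 µg/mL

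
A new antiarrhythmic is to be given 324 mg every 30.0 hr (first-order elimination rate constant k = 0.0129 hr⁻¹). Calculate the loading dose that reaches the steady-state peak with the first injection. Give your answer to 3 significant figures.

Accumulation ratio R = 1 / (1 − e^(−kτ)) = 1 / (1 − e^(−0.01290×30.0)) = 1 / (1 − 0.6791) = 3.116
Loading dose = maintenance dose × R = 324 × 3.116 ≈ 1010 mg

1010 mg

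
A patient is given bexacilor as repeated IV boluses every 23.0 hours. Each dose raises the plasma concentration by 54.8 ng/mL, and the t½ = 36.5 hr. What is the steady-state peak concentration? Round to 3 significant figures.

k = ln 2 / 36.5 = 0.01899 hr⁻¹
Fraction remaining after one interval: e^(−kτ) = e^(−0.01899 × 23.0) = 0.6461
R = 1 / (1 − 0.6461) = 2.826
Css,max = 54.8 × 2.826 ≈ 155 ng/mL

155 ng/mL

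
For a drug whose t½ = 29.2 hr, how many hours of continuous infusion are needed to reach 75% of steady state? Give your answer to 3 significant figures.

k = ln 2 / 29.2 = 0.02374 hr⁻¹
f = 1 − e^(−kt)  ⇒  t = −ln(1 − f) / k
t = −ln(1 − 0.75) / 0.02374 = 1.386 / 0.02374 ≈ 58.4 hours

58.4 hours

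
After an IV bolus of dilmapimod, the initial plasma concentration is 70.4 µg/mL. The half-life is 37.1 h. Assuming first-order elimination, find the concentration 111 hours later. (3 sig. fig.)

k = ln 2 / 37.1 = 0.01868 h⁻¹
111 h is 2.992 half-lives, so C = 70.4 × (1/2)^2.992 = 70.4 × 0.1257 ≈ 8.85 µg/mL

8.85 µg/mL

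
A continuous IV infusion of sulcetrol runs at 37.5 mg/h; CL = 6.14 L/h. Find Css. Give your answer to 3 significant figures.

6.11 mg/L

Css = infusion rate / CL = 37.5 / 6.14 ≈ 6.11 mg/L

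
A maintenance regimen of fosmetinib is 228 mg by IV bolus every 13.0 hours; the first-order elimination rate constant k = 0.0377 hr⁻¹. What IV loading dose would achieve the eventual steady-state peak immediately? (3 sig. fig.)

Accumulation ratio R = 1 / (1 − e^(−kτ)) = 1 / (1 − e^(−0.03770×13.0)) = 1 / (1 − 0.6126) = 2.581
Loading dose = maintenance dose × R = 228 × 2.581 ≈ 588 mg

588 mg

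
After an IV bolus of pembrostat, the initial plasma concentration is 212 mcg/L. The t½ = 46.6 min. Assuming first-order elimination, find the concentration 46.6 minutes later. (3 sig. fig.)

106 mcg/L

k = ln 2 / 46.6 = 0.01487 min⁻¹
46.6 min is 1.000 half-lives, so C = 212 × (1/2)^1.000 = 212 × 0.5000 ≈ 106 mcg/L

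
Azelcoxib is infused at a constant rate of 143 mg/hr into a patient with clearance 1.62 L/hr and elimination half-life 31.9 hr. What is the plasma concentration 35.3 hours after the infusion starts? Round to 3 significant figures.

47.3 mg/L

Css = rate / CL = 143 / 1.62 = 88.27 mg/L
k = ln 2 / 31.9 = 0.02173 hr⁻¹
C(t) = Css (1 − e^(−kt)) = 88.27 × (1 − e^(−0.7670)) = 88.27 × 0.5356 ≈ 47.3 mg/L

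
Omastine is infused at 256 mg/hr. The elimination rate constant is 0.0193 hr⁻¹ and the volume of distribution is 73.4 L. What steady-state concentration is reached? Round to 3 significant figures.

181 µg/mL

CL = k · V = 0.0193 × 73.4 = 1.417 L/hr
Css = rate / CL = 256 / 1.417 ≈ 181 µg/mL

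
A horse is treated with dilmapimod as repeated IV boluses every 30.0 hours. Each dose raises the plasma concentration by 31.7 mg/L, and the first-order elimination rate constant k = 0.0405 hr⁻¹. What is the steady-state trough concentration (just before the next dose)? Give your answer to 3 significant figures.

Fraction remaining after one interval: e^(−kτ) = e^(−0.04050 × 30.0) = 0.2967
R = 1 / (1 − 0.2967) = 1.422
Css,max = 31.7 × 1.422 = 45.07 mg/L
Css,min = Css,max × e^(−kτ) = 45.07 × 0.2967 ≈ 13.4 mg/L

13.4 mg/L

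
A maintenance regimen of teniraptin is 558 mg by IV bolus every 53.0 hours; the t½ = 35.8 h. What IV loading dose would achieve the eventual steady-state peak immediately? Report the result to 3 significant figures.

k = ln 2 / 35.8 = 0.01936 h⁻¹
Accumulation ratio R = 1 / (1 − e^(−kτ)) = 1 / (1 − e^(−0.01936×53.0)) = 1 / (1 − 0.3584) = 1.559
Loading dose = maintenance dose × R = 558 × 1.559 ≈ 870 mg

870 mg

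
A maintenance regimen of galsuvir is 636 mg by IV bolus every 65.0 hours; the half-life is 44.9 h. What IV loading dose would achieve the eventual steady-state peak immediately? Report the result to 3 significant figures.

k = ln 2 / 44.9 = 0.01544 h⁻¹
Accumulation ratio R = 1 / (1 − e^(−kτ)) = 1 / (1 − e^(−0.01544×65.0)) = 1 / (1 − 0.3666) = 1.579
Loading dose = maintenance dose × R = 636 × 1.579 ≈ 1000 mg

1000 mg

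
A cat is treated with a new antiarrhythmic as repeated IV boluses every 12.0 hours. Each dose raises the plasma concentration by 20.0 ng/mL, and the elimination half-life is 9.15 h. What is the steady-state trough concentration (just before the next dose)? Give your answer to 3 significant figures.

13.5 ng/mL

k = ln 2 / 9.15 = 0.07575 h⁻¹
Fraction remaining after one interval: e^(−kτ) = e^(−0.07575 × 12.0) = 0.4029
R = 1 / (1 − 0.4029) = 1.675
Css,max = 20.0 × 1.675 = 33.50 ng/mL
Css,min = Css,max × e^(−kτ) = 33.50 × 0.4029 ≈ 13.5 ng/mL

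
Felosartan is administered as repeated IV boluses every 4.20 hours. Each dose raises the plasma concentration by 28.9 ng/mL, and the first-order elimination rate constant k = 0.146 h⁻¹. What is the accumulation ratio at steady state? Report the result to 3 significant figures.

Fraction remaining after one interval: e^(−kτ) = e^(−0.1460 × 4.20) = 0.5416
R = 1 / (1 − 0.5416) = 1 / 0.4584 ≈ 2.18

2.18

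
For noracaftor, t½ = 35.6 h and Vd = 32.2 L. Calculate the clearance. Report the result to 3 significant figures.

0.627 L/h

k = ln 2 / t½ = ln 2 / 35.6 = 0.01947 h⁻¹
CL = k · V = 0.01947 × 32.2 ≈ 0.627 L/h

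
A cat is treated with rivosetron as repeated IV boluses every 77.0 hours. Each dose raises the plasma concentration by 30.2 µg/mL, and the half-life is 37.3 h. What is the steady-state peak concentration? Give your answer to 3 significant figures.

k = ln 2 / 37.3 = 0.01858 h⁻¹
Fraction remaining after one interval: e^(−kτ) = e^(−0.01858 × 77.0) = 0.2391
R = 1 / (1 − 0.2391) = 1.314
Css,max = 30.2 × 1.314 ≈ 39.7 µg/mL

39.7 µg/mL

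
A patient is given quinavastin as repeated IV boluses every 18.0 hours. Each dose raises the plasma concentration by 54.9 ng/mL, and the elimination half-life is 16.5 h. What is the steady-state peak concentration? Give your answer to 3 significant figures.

103 ng/mL

k = ln 2 / 16.5 = 0.04201 h⁻¹
Fraction remaining after one interval: e^(−kτ) = e^(−0.04201 × 18.0) = 0.4695
R = 1 / (1 − 0.4695) = 1.885
Css,max = 54.9 × 1.885 ≈ 103 ng/mL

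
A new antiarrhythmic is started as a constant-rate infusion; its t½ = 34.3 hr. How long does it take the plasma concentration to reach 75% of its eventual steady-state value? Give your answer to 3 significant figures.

68.6 hours

k = ln 2 / 34.3 = 0.02021 hr⁻¹
f = 1 − e^(−kt)  ⇒  t = −ln(1 − f) / k
t = −ln(1 − 0.75) / 0.02021 = 1.386 / 0.02021 ≈ 68.6 hours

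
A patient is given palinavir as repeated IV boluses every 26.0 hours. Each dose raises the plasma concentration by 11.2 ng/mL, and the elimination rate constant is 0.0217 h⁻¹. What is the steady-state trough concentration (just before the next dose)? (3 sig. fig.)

Fraction remaining after one interval: e^(−kτ) = e^(−0.02170 × 26.0) = 0.5688
R = 1 / (1 − 0.5688) = 2.319
Css,max = 11.2 × 2.319 = 25.97 ng/mL
Css,min = Css,max × e^(−kτ) = 25.97 × 0.5688 ≈ 14.8 ng/mL

14.8 ng/mL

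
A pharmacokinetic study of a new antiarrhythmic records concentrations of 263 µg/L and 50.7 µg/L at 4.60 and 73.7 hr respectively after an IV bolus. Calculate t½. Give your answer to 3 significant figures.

29.1 hours

k = ln(C₁/C₂) / (t₂ − t₁) = ln(263/50.7) / (73.7 − 4.60)
  = 1.646 / 69.10 = 0.02382 hr⁻¹
t½ = ln 2 / k = ln 2 / 0.02382 ≈ 29.1 hours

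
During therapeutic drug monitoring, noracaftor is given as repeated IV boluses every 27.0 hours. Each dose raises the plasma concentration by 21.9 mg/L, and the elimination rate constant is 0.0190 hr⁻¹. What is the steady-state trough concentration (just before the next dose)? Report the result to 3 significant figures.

Fraction remaining after one interval: e^(−kτ) = e^(−0.01900 × 27.0) = 0.5987
R = 1 / (1 − 0.5987) = 2.492
Css,max = 21.9 × 2.492 = 54.57 mg/L
Css,min = Css,max × e^(−kτ) = 54.57 × 0.5987 ≈ 32.7 mg/L

32.7 mg/L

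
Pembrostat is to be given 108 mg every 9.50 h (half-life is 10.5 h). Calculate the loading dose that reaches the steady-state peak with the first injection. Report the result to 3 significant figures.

232 mg

k = ln 2 / 10.5 = 0.06601 h⁻¹
Accumulation ratio R = 1 / (1 − e^(−kτ)) = 1 / (1 − e^(−0.06601×9.50)) = 1 / (1 − 0.5341) = 2.146
Loading dose = maintenance dose × R = 108 × 2.146 ≈ 232 mg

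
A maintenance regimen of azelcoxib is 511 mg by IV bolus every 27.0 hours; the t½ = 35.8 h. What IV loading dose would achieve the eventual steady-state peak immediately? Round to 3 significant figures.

1260 mg

k = ln 2 / 35.8 = 0.01936 h⁻¹
Accumulation ratio R = 1 / (1 − e^(−kτ)) = 1 / (1 − e^(−0.01936×27.0)) = 1 / (1 − 0.5929) = 2.456
Loading dose = maintenance dose × R = 511 × 2.456 ≈ 1260 mg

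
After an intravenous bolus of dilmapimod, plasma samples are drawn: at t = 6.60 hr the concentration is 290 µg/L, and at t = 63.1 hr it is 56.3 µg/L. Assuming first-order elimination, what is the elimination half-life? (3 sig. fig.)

k = ln(C₁/C₂) / (t₂ − t₁) = ln(290/56.3) / (63.1 − 6.60)
  = 1.639 / 56.50 = 0.02901 hr⁻¹
t½ = ln 2 / k = ln 2 / 0.02901 ≈ 23.9 hours

23.9 hours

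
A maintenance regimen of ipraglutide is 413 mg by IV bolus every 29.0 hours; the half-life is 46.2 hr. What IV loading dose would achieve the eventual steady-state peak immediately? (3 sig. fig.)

1170 mg

k = ln 2 / 46.2 = 0.01500 hr⁻¹
Accumulation ratio R = 1 / (1 − e^(−kτ)) = 1 / (1 − e^(−0.01500×29.0)) = 1 / (1 − 0.6472) = 2.835
Loading dose = maintenance dose × R = 413 × 2.835 ≈ 1170 mg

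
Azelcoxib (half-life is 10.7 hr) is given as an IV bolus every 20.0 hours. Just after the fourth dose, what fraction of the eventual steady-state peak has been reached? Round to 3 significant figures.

k = ln 2 / 10.7 = 0.06478 hr⁻¹
f_n = 1 − e^(−nkτ) = 1 − e^(−4 × 0.06478 × 20.0) = 1 − e^(−5.182) = 1 − 0.005614 ≈ 0.994

0.994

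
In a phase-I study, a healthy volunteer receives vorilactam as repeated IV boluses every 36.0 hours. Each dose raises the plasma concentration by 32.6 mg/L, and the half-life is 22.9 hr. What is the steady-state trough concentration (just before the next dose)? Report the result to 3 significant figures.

16.5 mg/L

k = ln 2 / 22.9 = 0.03027 hr⁻¹
Fraction remaining after one interval: e^(−kτ) = e^(−0.03027 × 36.0) = 0.3363
R = 1 / (1 − 0.3363) = 1.507
Css,max = 32.6 × 1.507 = 49.12 mg/L
Css,min = Css,max × e^(−kτ) = 49.12 × 0.3363 ≈ 16.5 mg/L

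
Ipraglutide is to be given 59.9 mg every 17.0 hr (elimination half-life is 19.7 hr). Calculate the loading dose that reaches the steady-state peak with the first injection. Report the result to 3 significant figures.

k = ln 2 / 19.7 = 0.03519 hr⁻¹
Accumulation ratio R = 1 / (1 − e^(−kτ)) = 1 / (1 − e^(−0.03519×17.0)) = 1 / (1 − 0.5498) = 2.221
Loading dose = maintenance dose × R = 59.9 × 2.221 ≈ 133 mg

133 mg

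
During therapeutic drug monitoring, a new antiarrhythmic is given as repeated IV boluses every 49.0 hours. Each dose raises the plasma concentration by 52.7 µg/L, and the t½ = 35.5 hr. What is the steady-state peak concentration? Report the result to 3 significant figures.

k = ln 2 / 35.5 = 0.01953 hr⁻¹
Fraction remaining after one interval: e^(−kτ) = e^(−0.01953 × 49.0) = 0.3841
R = 1 / (1 − 0.3841) = 1.624
Css,max = 52.7 × 1.624 ≈ 85.6 µg/L

85.6 µg/L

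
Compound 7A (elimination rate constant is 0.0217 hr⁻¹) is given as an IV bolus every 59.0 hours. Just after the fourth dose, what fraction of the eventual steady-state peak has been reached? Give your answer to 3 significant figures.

f_n = 1 − e^(−nkτ) = 1 − e^(−4 × 0.02170 × 59.0) = 1 − e^(−5.121) = 1 − 0.005969 ≈ 0.994

0.994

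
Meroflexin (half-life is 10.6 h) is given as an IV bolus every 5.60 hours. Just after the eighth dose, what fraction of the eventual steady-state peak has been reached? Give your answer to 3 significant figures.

k = ln 2 / 10.6 = 0.06539 h⁻¹
f_n = 1 − e^(−nkτ) = 1 − e^(−8 × 0.06539 × 5.60) = 1 − e^(−2.930) = 1 − 0.05342 ≈ 0.947

0.947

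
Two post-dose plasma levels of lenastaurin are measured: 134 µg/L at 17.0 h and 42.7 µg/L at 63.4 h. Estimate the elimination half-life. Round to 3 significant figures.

k = ln(C₁/C₂) / (t₂ − t₁) = ln(134/42.7) / (63.4 − 17.0)
  = 1.144 / 46.40 = 0.02465 h⁻¹
t½ = ln 2 / k = ln 2 / 0.02465 ≈ 28.1 hours

28.1 hours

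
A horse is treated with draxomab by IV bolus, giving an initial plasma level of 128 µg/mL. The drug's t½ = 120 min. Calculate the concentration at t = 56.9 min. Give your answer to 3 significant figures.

k = ln 2 / 120 = 0.005776 min⁻¹
C(t) = C₀ e^(−kt) = 128 × e^(−0.005776 × 56.9) = 128 × e^(−0.3287) = 128 × 0.7199 ≈ 92.1 µg/mL

92.1 µg/mL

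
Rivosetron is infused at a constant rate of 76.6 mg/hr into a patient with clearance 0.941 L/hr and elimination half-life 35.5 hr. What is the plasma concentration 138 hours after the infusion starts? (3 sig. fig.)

75.9 µg/mL

Css = rate / CL = 76.6 / 0.941 = 81.40 µg/mL
k = ln 2 / 35.5 = 0.01953 hr⁻¹
C(t) = Css (1 − e^(−kt)) = 81.40 × (1 − e^(−2.694)) = 81.40 × 0.9324 ≈ 75.9 µg/mL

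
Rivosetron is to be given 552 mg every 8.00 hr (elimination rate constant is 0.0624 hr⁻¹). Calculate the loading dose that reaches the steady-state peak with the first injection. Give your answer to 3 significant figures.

Accumulation ratio R = 1 / (1 − e^(−kτ)) = 1 / (1 − e^(−0.06240×8.00)) = 1 / (1 − 0.6070) = 2.545
Loading dose = maintenance dose × R = 552 × 2.545 ≈ 1400 mg

1400 mg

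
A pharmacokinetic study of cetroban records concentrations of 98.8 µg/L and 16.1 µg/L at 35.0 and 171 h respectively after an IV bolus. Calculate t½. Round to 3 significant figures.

52.0 hours

k = ln(C₁/C₂) / (t₂ − t₁) = ln(98.8/16.1) / (171 − 35.0)
  = 1.814 / 136.0 = 0.01334 h⁻¹
t½ = ln 2 / k = ln 2 / 0.01334 ≈ 52.0 hours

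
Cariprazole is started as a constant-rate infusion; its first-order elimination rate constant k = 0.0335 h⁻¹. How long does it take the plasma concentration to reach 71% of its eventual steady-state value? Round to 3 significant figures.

37.0 hours

f = 1 − e^(−kt)  ⇒  t = −ln(1 − f) / k
t = −ln(1 − 0.71) / 0.03350 = 1.238 / 0.03350 ≈ 37.0 hours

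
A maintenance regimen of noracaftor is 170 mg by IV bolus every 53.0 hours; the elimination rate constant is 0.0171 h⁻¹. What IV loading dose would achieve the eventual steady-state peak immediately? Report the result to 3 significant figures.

285 mg

Accumulation ratio R = 1 / (1 − e^(−kτ)) = 1 / (1 − e^(−0.01710×53.0)) = 1 / (1 − 0.4040) = 1.678
Loading dose = maintenance dose × R = 170 × 1.678 ≈ 285 mg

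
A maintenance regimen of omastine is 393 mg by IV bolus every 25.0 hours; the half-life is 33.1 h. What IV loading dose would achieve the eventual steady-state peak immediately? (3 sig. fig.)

964 mg

k = ln 2 / 33.1 = 0.02094 h⁻¹
Accumulation ratio R = 1 / (1 − e^(−kτ)) = 1 / (1 − e^(−0.02094×25.0)) = 1 / (1 − 0.5924) = 2.454
Loading dose = maintenance dose × R = 393 × 2.454 ≈ 964 mg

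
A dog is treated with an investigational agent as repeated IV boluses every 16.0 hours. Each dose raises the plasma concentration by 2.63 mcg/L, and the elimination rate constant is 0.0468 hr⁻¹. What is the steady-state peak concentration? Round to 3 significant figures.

Fraction remaining after one interval: e^(−kτ) = e^(−0.04680 × 16.0) = 0.4729
R = 1 / (1 − 0.4729) = 1.897
Css,max = 2.63 × 1.897 ≈ 4.99 mcg/L

4.99 mcg/L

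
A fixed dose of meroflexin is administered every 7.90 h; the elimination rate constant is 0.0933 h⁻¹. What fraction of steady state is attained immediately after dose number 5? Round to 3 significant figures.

f_n = 1 − e^(−nkτ) = 1 − e^(−5 × 0.09330 × 7.90) = 1 − e^(−3.685) = 1 − 0.02509 ≈ 0.975

0.975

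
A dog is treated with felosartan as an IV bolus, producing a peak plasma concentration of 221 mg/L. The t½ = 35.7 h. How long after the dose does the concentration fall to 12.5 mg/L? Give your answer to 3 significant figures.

148 hours

k = ln 2 / 35.7 = 0.01942 h⁻¹
C(t) = C₀ e^(−kt)  ⇒  t = ln(C₀/C) / k
t = ln(221/12.5) / 0.01942 = 2.872 / 0.01942 ≈ 148 hours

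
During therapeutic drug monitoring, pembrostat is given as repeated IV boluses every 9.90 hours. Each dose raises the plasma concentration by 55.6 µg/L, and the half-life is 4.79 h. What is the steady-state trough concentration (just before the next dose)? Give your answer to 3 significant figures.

k = ln 2 / 4.79 = 0.1447 h⁻¹
Fraction remaining after one interval: e^(−kτ) = e^(−0.1447 × 9.90) = 0.2387
R = 1 / (1 − 0.2387) = 1.314
Css,max = 55.6 × 1.314 = 73.03 µg/L
Css,min = Css,max × e^(−kτ) = 73.03 × 0.2387 ≈ 17.4 µg/L

17.4 µg/L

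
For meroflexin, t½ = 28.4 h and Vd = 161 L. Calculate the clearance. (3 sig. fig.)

k = ln 2 / t½ = ln 2 / 28.4 = 0.02441 h⁻¹
CL = k · V = 0.02441 × 161 ≈ 3.93 L/h

3.93 L/h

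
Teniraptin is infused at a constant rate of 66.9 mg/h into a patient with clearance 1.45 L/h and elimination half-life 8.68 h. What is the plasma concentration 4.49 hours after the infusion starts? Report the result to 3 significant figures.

13.9 mg/L

Css = rate / CL = 66.9 / 1.45 = 46.14 mg/L
k = ln 2 / 8.68 = 0.07986 h⁻¹
C(t) = Css (1 − e^(−kt)) = 46.14 × (1 − e^(−0.3586)) = 46.14 × 0.3013 ≈ 13.9 mg/L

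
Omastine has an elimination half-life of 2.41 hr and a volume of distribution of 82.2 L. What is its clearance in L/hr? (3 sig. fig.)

k = ln 2 / t½ = ln 2 / 2.41 = 0.2876 hr⁻¹
CL = k · V = 0.2876 × 82.2 ≈ 23.6 L/hr

23.6 L/hr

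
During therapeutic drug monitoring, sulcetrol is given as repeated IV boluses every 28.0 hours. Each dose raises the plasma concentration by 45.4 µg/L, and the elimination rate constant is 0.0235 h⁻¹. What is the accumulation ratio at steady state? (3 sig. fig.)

Fraction remaining after one interval: e^(−kτ) = e^(−0.02350 × 28.0) = 0.5179
R = 1 / (1 − 0.5179) = 1 / 0.4821 ≈ 2.07

2.07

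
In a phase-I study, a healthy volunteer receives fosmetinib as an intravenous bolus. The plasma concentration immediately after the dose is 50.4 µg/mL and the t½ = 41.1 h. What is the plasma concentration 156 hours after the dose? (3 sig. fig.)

k = ln 2 / 41.1 = 0.01686 h⁻¹
156 h is 3.796 half-lives, so C = 50.4 × (1/2)^3.796 = 50.4 × 0.07201 ≈ 3.63 µg/mL

3.63 µg/mL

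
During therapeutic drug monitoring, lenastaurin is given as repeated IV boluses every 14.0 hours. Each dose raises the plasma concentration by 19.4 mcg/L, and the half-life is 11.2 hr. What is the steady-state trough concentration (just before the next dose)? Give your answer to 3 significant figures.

k = ln 2 / 11.2 = 0.06189 hr⁻¹
Fraction remaining after one interval: e^(−kτ) = e^(−0.06189 × 14.0) = 0.4204
R = 1 / (1 − 0.4204) = 1.725
Css,max = 19.4 × 1.725 = 33.47 mcg/L
Css,min = Css,max × e^(−kτ) = 33.47 × 0.4204 ≈ 14.1 mcg/L

14.1 mcg/L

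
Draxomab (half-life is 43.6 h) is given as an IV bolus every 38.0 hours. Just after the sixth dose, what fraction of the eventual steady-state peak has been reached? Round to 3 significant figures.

k = ln 2 / 43.6 = 0.01590 h⁻¹
f_n = 1 − e^(−nkτ) = 1 − e^(−6 × 0.01590 × 38.0) = 1 − e^(−3.625) = 1 − 0.02666 ≈ 0.973

0.973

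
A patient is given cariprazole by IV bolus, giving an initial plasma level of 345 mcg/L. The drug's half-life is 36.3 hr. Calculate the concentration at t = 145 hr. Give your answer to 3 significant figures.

k = ln 2 / 36.3 = 0.01909 hr⁻¹
C(t) = C₀ e^(−kt) = 345 × e^(−0.01909 × 145) = 345 × e^(−2.769) = 345 × 0.06274 ≈ 21.6 mcg/L

21.6 mcg/L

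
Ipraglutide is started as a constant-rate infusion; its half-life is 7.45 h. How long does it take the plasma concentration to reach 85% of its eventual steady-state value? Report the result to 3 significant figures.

20.4 hours

k = ln 2 / 7.45 = 0.09304 h⁻¹
f = 1 − e^(−kt)  ⇒  t = −ln(1 − f) / k
t = −ln(1 − 0.85) / 0.09304 = 1.897 / 0.09304 ≈ 20.4 hours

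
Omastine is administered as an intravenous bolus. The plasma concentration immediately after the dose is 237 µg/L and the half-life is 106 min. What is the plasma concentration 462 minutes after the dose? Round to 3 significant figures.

k = ln 2 / 106 = 0.006539 min⁻¹
C(t) = C₀ e^(−kt) = 237 × e^(−0.006539 × 462) = 237 × e^(−3.021) = 237 × 0.04875 ≈ 11.6 µg/L

11.6 µg/L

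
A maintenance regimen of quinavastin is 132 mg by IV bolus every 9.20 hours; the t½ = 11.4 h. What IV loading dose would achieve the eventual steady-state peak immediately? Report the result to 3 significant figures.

k = ln 2 / 11.4 = 0.06080 h⁻¹
Accumulation ratio R = 1 / (1 − e^(−kτ)) = 1 / (1 − e^(−0.06080×9.20)) = 1 / (1 − 0.5716) = 2.334
Loading dose = maintenance dose × R = 132 × 2.334 ≈ 308 mg

308 mg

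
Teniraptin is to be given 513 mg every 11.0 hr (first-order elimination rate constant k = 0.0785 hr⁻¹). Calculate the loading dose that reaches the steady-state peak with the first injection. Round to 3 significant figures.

Accumulation ratio R = 1 / (1 − e^(−kτ)) = 1 / (1 − e^(−0.07850×11.0)) = 1 / (1 − 0.4217) = 1.729
Loading dose = maintenance dose × R = 513 × 1.729 ≈ 887 mg

887 mg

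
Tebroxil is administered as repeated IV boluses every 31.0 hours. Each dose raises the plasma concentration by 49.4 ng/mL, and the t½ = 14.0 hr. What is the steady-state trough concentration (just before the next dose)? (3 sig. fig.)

13.6 ng/mL

k = ln 2 / 14.0 = 0.04951 hr⁻¹
Fraction remaining after one interval: e^(−kτ) = e^(−0.04951 × 31.0) = 0.2155
R = 1 / (1 − 0.2155) = 1.275
Css,max = 49.4 × 1.275 = 62.97 ng/mL
Css,min = Css,max × e^(−kτ) = 62.97 × 0.2155 ≈ 13.6 ng/mL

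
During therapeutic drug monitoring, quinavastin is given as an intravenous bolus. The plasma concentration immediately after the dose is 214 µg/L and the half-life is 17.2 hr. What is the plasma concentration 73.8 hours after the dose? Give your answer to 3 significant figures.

10.9 µg/L

k = ln 2 / 17.2 = 0.04030 hr⁻¹
73.8 hr is 4.291 half-lives, so C = 214 × (1/2)^4.291 = 214 × 0.05109 ≈ 10.9 µg/L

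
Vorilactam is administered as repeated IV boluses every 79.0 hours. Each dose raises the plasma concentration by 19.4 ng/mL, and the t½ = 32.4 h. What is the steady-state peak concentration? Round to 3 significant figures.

23.8 ng/mL

k = ln 2 / 32.4 = 0.02139 h⁻¹
Fraction remaining after one interval: e^(−kτ) = e^(−0.02139 × 79.0) = 0.1845
R = 1 / (1 − 0.1845) = 1.226
Css,max = 19.4 × 1.226 ≈ 23.8 ng/mL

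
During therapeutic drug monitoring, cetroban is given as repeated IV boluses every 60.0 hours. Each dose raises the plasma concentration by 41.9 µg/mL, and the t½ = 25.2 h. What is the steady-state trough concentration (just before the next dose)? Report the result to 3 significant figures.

k = ln 2 / 25.2 = 0.02751 h⁻¹
Fraction remaining after one interval: e^(−kτ) = e^(−0.02751 × 60.0) = 0.1920
R = 1 / (1 − 0.1920) = 1.238
Css,max = 41.9 × 1.238 = 51.86 µg/mL
Css,min = Css,max × e^(−kτ) = 51.86 × 0.1920 ≈ 9.96 µg/mL

9.96 µg/mL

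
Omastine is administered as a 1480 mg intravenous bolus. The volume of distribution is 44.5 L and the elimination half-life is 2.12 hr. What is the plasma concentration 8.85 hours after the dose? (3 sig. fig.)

1.84 mg/L

C₀ = dose / V = 1480 / 44.5 = 33.26 mg/L
k = ln 2 / 2.12 = 0.3270 hr⁻¹
C(t) = C₀ e^(−kt) = 33.26 × e^(−0.3270 × 8.85) = 33.26 × e^(−2.894) = 33.26 × 0.05538 ≈ 1.84 mg/L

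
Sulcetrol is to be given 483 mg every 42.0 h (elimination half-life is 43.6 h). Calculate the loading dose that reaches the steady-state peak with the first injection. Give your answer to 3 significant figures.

992 mg

k = ln 2 / 43.6 = 0.01590 h⁻¹
Accumulation ratio R = 1 / (1 − e^(−kτ)) = 1 / (1 − e^(−0.01590×42.0)) = 1 / (1 − 0.5129) = 2.053
Loading dose = maintenance dose × R = 483 × 2.053 ≈ 992 mg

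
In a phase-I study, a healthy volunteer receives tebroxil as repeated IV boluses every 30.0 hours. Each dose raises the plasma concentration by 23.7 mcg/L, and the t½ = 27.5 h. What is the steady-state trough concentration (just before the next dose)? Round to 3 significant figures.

k = ln 2 / 27.5 = 0.02521 h⁻¹
Fraction remaining after one interval: e^(−kτ) = e^(−0.02521 × 30.0) = 0.4695
R = 1 / (1 − 0.4695) = 1.885
Css,max = 23.7 × 1.885 = 44.67 mcg/L
Css,min = Css,max × e^(−kτ) = 44.67 × 0.4695 ≈ 21.0 mcg/L

21.0 mcg/L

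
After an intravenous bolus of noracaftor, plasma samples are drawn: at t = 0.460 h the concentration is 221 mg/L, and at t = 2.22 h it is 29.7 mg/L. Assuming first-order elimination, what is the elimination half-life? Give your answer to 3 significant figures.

0.608 hours

k = ln(C₁/C₂) / (t₂ − t₁) = ln(221/29.7) / (2.22 − 0.460)
  = 2.007 / 1.760 = 1.140 h⁻¹
t½ = ln 2 / k = ln 2 / 1.140 ≈ 0.608 hours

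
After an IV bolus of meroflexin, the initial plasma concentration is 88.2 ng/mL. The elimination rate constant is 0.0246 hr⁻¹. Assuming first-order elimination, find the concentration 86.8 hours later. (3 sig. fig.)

10.4 ng/mL

C(t) = C₀ e^(−kt) = 88.2 × e^(−0.02460 × 86.8) = 88.2 × e^(−2.135) = 88.2 × 0.1182 ≈ 10.4 ng/mL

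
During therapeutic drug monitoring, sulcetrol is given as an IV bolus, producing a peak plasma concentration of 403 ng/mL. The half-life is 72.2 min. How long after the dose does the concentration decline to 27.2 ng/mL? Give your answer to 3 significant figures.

281 minutes

k = ln 2 / 72.2 = 0.009600 min⁻¹
C(t) = C₀ e^(−kt)  ⇒  t = ln(C₀/C) / k
t = ln(403/27.2) / 0.009600 = 2.696 / 0.009600 ≈ 281 minutes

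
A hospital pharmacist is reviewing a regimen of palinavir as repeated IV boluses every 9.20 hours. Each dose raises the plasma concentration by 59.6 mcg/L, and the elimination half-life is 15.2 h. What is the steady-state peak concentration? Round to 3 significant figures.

174 mcg/L

k = ln 2 / 15.2 = 0.04560 h⁻¹
Fraction remaining after one interval: e^(−kτ) = e^(−0.04560 × 9.20) = 0.6574
R = 1 / (1 − 0.6574) = 2.918
Css,max = 59.6 × 2.918 ≈ 174 mcg/L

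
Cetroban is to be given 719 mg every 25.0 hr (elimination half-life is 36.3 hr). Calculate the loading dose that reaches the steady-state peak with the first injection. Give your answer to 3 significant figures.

k = ln 2 / 36.3 = 0.01909 hr⁻¹
Accumulation ratio R = 1 / (1 − e^(−kτ)) = 1 / (1 − e^(−0.01909×25.0)) = 1 / (1 − 0.6204) = 2.634
Loading dose = maintenance dose × R = 719 × 2.634 ≈ 1890 mg

1890 mg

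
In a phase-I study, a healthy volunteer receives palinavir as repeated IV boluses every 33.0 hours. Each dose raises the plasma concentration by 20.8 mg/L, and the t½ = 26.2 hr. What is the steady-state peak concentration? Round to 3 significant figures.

35.7 mg/L

k = ln 2 / 26.2 = 0.02646 hr⁻¹
Fraction remaining after one interval: e^(−kτ) = e^(−0.02646 × 33.0) = 0.4177
R = 1 / (1 − 0.4177) = 1.717
Css,max = 20.8 × 1.717 ≈ 35.7 mg/L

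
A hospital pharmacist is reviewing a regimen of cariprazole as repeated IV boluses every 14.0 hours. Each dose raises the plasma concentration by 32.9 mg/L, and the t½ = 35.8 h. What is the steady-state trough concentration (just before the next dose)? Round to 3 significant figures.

106 mg/L

k = ln 2 / 35.8 = 0.01936 h⁻¹
Fraction remaining after one interval: e^(−kτ) = e^(−0.01936 × 14.0) = 0.7626
R = 1 / (1 − 0.7626) = 4.212
Css,max = 32.9 × 4.212 = 138.6 mg/L
Css,min = Css,max × e^(−kτ) = 138.6 × 0.7626 ≈ 106 mg/L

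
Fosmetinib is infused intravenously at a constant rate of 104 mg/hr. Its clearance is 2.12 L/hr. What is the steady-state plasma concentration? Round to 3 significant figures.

49.1 mg/L

Css = infusion rate / CL = 104 / 2.12 ≈ 49.1 mg/L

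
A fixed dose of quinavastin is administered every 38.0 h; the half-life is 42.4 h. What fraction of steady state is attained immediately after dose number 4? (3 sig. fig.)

k = ln 2 / 42.4 = 0.01635 h⁻¹
f_n = 1 − e^(−nkτ) = 1 − e^(−4 × 0.01635 × 38.0) = 1 − e^(−2.485) = 1 − 0.08334 ≈ 0.917

0.917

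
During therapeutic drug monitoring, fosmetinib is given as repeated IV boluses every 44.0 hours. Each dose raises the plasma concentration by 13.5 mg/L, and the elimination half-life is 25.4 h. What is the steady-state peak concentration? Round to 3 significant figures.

k = ln 2 / 25.4 = 0.02729 h⁻¹
Fraction remaining after one interval: e^(−kτ) = e^(−0.02729 × 44.0) = 0.3010
R = 1 / (1 − 0.3010) = 1.431
Css,max = 13.5 × 1.431 ≈ 19.3 mg/L

19.3 mg/L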